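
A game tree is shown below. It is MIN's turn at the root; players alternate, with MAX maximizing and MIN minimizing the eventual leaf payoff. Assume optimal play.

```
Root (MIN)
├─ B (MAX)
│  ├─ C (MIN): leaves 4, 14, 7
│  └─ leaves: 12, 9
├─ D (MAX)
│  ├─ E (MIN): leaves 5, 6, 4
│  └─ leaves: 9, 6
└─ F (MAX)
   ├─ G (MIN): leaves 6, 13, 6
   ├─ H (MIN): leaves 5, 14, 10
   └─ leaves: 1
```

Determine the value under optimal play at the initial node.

C (MIN): min(4, 14, 7) = 4
B (MAX): max(4, 12, 9) = 12
E (MIN): min(5, 6, 4) = 4
D (MAX): max(4, 9, 6) = 9
G (MIN): min(6, 13, 6) = 6
H (MIN): min(5, 14, 10) = 5
F (MAX): max(6, 5, 1) = 6
Root (MIN): min(12, 9, 6) = 6

6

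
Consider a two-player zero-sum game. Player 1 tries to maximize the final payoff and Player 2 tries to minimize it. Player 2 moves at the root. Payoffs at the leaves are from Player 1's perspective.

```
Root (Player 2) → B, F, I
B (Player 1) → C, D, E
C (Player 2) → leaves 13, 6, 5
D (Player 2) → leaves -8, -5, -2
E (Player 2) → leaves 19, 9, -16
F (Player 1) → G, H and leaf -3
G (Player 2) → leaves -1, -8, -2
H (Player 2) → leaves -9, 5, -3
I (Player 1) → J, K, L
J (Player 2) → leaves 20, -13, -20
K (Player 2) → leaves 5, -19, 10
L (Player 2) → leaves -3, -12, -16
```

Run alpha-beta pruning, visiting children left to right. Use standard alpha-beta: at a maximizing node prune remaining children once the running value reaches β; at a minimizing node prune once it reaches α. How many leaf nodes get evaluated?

C [α=-∞,β=+∞]: v=5
D [α=5,β=+∞]: v=-8 after child 1 ≤ α → α-cutoff, skip 2
E [α=5,β=+∞]: v=-16
B [α=-∞,β=+∞]: v=5
G [α=-∞,β=5]: v=-8
H [α=-8,β=5]: v=-9 after child 1 ≤ α → α-cutoff, skip 2
F [α=-∞,β=5]: v=-3
J [α=-∞,β=-3]: v=-20
K [α=-20,β=-3]: v=-19
L [α=-19,β=-3]: v=-16
I [α=-∞,β=-3]: v=-16
Root [α=-∞,β=+∞]: v=-16
Leaves evaluated: 21 of 25.

21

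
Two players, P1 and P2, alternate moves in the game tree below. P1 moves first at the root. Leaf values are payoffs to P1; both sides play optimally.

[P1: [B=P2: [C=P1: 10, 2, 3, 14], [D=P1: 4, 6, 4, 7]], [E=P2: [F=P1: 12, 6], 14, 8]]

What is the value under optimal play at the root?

C (P1): max(10, 2, 3, 14) = 14
D (P1): max(4, 6, 4, 7) = 7
B (P2): min(14, 7) = 7
F (P1): max(12, 6) = 12
E (P2): min(12, 14, 8) = 8
Root (P1): max(7, 8) = 8

8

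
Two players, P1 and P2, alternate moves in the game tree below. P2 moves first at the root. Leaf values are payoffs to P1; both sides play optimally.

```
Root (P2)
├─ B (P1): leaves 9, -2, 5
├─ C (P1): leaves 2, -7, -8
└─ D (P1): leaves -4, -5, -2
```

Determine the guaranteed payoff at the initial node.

-2

B (P1): max(9, -2, 5) = 9
C (P1): max(2, -7, -8) = 2
D (P1): max(-4, -5, -2) = -2
Root (P2): min(9, 2, -2) = -2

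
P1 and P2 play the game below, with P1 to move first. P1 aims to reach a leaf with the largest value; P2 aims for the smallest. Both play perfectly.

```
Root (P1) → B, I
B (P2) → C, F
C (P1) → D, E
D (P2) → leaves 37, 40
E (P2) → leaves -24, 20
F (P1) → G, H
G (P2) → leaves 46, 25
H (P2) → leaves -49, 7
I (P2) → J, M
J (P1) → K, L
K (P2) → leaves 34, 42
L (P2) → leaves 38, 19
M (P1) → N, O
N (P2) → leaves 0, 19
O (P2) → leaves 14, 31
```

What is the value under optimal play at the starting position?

D (P2): min(37, 40) = 37
E (P2): min(-24, 20) = -24
C (P1): max(37, -24) = 37
G (P2): min(46, 25) = 25
H (P2): min(-49, 7) = -49
F (P1): max(25, -49) = 25
B (P2): min(37, 25) = 25
K (P2): min(34, 42) = 34
L (P2): min(38, 19) = 19
J (P1): max(34, 19) = 34
N (P2): min(0, 19) = 0
O (P2): min(14, 31) = 14
M (P1): max(0, 14) = 14
I (P2): min(34, 14) = 14
Root (P1): max(25, 14) = 25

25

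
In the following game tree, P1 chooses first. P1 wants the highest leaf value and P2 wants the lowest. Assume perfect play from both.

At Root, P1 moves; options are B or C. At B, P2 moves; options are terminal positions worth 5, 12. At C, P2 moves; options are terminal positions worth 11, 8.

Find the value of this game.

B (P2): min(5, 12) = 5
C (P2): min(11, 8) = 8
Root (P1): max(5, 8) = 8

8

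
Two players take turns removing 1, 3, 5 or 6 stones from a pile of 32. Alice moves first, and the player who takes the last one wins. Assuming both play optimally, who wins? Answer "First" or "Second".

First

Mark each pile size as W (mover wins) or L (mover loses):
i:   0  1  2  3  4  5  6  7  8  9 10 11 12 13 14 15 16 17 18 19 20 21 22 23 24 25 26 27 28 29 30 31 32
     L  W  L  W  L  W  W  W  W  W  W  L  W  L  W  L  W  W  W  W  W  W  L  W  L  W  L  W  W  W  W  W  W
Position 32 is W, so the first player wins.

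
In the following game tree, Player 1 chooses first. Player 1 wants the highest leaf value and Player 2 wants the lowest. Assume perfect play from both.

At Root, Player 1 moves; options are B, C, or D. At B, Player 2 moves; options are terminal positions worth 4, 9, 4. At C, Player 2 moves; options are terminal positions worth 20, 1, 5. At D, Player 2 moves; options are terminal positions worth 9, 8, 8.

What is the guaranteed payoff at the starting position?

B (Player 2): min(4, 9, 4) = 4
C (Player 2): min(20, 1, 5) = 1
D (Player 2): min(9, 8, 8) = 8
Root (Player 1): max(4, 1, 8) = 8

8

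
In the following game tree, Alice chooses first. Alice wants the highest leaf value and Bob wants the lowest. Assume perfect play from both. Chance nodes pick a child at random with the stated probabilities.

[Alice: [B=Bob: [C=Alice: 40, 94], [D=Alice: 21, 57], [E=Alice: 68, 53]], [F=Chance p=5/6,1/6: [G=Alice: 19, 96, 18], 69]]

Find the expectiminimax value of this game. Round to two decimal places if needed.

91.5

C (Alice): max(40, 94) = 94
D (Alice): max(21, 57) = 57
E (Alice): max(68, 53) = 68
B (Bob): min(94, 57, 68) = 57
G (Alice): max(19, 96, 18) = 96
F (Chance): 5/6·96 + 1/6·69 = 91.5
Root (Alice): max(57, 91.5) = 91.5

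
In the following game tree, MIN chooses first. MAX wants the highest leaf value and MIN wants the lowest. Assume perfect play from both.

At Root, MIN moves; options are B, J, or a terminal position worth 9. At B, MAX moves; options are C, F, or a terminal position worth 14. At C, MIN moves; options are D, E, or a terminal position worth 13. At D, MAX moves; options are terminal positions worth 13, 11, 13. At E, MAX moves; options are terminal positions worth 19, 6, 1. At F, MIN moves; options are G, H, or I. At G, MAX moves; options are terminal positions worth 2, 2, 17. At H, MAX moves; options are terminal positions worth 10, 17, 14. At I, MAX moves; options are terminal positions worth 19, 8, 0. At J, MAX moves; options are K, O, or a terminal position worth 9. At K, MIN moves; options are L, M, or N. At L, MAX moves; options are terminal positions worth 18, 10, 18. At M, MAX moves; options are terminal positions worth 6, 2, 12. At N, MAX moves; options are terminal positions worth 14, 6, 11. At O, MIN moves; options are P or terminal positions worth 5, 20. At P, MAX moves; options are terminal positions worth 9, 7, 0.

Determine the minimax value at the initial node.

9

D (MAX): max(13, 11, 13) = 13
E (MAX): max(19, 6, 1) = 19
C (MIN): min(13, 19, 13) = 13
G (MAX): max(2, 2, 17) = 17
H (MAX): max(10, 17, 14) = 17
I (MAX): max(19, 8, 0) = 19
F (MIN): min(17, 17, 19) = 17
B (MAX): max(13, 17, 14) = 17
L (MAX): max(18, 10, 18) = 18
M (MAX): max(6, 2, 12) = 12
N (MAX): max(14, 6, 11) = 14
K (MIN): min(18, 12, 14) = 12
P (MAX): max(9, 7, 0) = 9
O (MIN): min(9, 5, 20) = 5
J (MAX): max(12, 5, 9) = 12
Root (MIN): min(17, 12, 9) = 9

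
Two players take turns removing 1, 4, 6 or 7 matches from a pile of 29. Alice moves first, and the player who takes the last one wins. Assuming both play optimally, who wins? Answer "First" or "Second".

Positions where the player to move wins (W) vs loses (L):
i:   0  1  2  3  4  5  6  7  8  9 10 11 12 13 14 15 16 17 18 19 20 21 22 23 24 25 26 27 28 29
     L  W  L  W  W  L  W  W  W  W  L  W  W  L  W  L  W  W  L  W  W  W  W  L  W  W  L  W  L  W
Position 29 is W, so the first player wins.

First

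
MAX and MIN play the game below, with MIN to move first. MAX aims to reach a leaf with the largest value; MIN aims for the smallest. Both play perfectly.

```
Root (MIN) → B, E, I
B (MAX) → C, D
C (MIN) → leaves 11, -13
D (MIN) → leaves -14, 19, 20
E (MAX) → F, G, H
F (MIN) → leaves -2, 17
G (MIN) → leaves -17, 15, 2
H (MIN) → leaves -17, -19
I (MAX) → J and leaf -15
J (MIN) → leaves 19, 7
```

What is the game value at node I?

J: min(19, 7) = 7
I: max(7, -15) = 7

7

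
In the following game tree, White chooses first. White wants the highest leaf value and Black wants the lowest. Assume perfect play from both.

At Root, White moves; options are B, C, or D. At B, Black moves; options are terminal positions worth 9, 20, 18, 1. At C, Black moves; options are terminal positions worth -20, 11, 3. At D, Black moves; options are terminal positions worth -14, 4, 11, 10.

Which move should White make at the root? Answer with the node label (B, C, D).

B

B (Black): min(9, 20, 18, 1) = 1
C (Black): min(-20, 11, 3) = -20
D (Black): min(-14, 4, 11, 10) = -14
Root (White): max(1, -20, -14) = 1
White picks the child with the highest value: B (value 1).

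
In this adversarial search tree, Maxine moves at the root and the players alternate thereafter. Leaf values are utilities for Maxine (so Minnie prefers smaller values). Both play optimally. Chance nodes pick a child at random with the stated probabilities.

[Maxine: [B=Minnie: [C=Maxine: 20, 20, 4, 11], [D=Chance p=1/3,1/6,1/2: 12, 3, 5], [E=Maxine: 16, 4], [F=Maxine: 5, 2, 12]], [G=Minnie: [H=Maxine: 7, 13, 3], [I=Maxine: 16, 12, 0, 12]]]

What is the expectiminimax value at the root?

13

C (Maxine): max(20, 20, 4, 11) = 20
D (Chance): 1/3·12 + 1/6·3 + 1/2·5 = 7
E (Maxine): max(16, 4) = 16
F (Maxine): max(5, 2, 12) = 12
B (Minnie): min(20, 7, 16, 12) = 7
H (Maxine): max(7, 13, 3) = 13
I (Maxine): max(16, 12, 0, 12) = 16
G (Minnie): min(13, 16) = 13
Root (Maxine): max(7, 13) = 13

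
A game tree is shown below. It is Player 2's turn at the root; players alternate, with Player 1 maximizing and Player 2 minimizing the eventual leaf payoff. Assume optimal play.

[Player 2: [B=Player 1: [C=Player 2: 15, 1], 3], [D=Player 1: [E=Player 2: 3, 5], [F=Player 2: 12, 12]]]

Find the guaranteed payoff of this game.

3

C (Player 2): min(15, 1) = 1
B (Player 1): max(1, 3) = 3
E (Player 2): min(3, 5) = 3
F (Player 2): min(12, 12) = 12
D (Player 1): max(3, 12) = 12
Root (Player 2): min(3, 12) = 3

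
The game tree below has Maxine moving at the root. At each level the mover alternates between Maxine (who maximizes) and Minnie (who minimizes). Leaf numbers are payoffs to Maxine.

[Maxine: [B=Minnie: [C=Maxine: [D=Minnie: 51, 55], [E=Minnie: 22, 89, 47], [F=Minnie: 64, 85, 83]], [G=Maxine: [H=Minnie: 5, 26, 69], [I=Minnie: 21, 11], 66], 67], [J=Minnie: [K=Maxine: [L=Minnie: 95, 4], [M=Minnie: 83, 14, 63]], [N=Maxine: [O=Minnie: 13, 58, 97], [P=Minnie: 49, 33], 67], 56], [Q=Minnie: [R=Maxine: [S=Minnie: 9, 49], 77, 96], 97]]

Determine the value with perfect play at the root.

D (Minnie): min(51, 55) = 51
E (Minnie): min(22, 89, 47) = 22
F (Minnie): min(64, 85, 83) = 64
C (Maxine): max(51, 22, 64) = 64
H (Minnie): min(5, 26, 69) = 5
I (Minnie): min(21, 11) = 11
G (Maxine): max(5, 11, 66) = 66
B (Minnie): min(64, 66, 67) = 64
L (Minnie): min(95, 4) = 4
M (Minnie): min(83, 14, 63) = 14
K (Maxine): max(4, 14) = 14
O (Minnie): min(13, 58, 97) = 13
P (Minnie): min(49, 33) = 33
N (Maxine): max(13, 33, 67) = 67
J (Minnie): min(14, 67, 56) = 14
S (Minnie): min(9, 49) = 9
R (Maxine): max(9, 77, 96) = 96
Q (Minnie): min(96, 97) = 96
Root (Maxine): max(64, 14, 96) = 96

96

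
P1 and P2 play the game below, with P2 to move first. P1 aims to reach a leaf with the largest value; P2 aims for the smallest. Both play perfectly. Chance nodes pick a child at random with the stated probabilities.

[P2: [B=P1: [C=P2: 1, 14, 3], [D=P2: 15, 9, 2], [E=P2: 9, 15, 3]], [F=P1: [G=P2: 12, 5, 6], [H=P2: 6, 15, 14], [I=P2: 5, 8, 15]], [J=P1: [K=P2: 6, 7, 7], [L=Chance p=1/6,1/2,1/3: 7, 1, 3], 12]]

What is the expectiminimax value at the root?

3

C (P2): min(1, 14, 3) = 1
D (P2): min(15, 9, 2) = 2
E (P2): min(9, 15, 3) = 3
B (P1): max(1, 2, 3) = 3
G (P2): min(12, 5, 6) = 5
H (P2): min(6, 15, 14) = 6
I (P2): min(5, 8, 15) = 5
F (P1): max(5, 6, 5) = 6
K (P2): min(6, 7, 7) = 6
L (Chance): 1/6·7 + 1/2·1 + 1/3·3 = 2.67
J (P1): max(6, 2.67, 12) = 12
Root (P2): min(3, 6, 12) = 3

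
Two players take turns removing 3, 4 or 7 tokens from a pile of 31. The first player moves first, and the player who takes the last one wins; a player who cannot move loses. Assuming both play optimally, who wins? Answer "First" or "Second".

Second

Compute winning (W) and losing (L) positions by backward induction:
i:   0  1  2  3  4  5  6  7  8  9 10 11 12 13 14 15 16 17 18 19 20 21 22 23 24 25 26 27 28 29 30 31
     L  L  L  W  W  W  W  W  W  W  L  L  L  W  W  W  W  W  W  W  L  L  L  W  W  W  W  W  W  W  L  L
Position 31 is L, so the second player wins.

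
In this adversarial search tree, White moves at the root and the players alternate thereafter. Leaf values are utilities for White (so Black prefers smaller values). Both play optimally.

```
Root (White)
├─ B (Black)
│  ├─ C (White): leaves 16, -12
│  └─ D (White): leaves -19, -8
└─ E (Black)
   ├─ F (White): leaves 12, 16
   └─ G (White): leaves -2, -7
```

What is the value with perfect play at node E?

-2

F: max(12, 16) = 16
G: max(-2, -7) = -2
E: min(16, -2) = -2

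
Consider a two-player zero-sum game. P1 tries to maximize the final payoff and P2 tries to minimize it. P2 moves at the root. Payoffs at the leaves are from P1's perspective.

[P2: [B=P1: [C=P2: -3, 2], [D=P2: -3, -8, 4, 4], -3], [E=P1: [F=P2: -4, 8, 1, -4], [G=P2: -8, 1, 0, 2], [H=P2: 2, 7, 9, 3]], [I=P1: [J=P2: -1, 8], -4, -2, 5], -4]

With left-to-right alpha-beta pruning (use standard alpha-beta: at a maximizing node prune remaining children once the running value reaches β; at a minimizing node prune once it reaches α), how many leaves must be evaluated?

16

C [α=-∞,β=+∞]: v=-3
D [α=-3,β=+∞]: v=-3 after child 1 ≤ α → α-cutoff, skip 3
B [α=-∞,β=+∞]: v=-3
F [α=-∞,β=-3]: v=-4
G [α=-4,β=-3]: v=-8 after child 1 ≤ α → α-cutoff, skip 3
H [α=-4,β=-3]: v=2
E [α=-∞,β=-3]: v=2
J [α=-∞,β=-3]: v=-1
I [α=-∞,β=-3]: v=-1 after child 1 ≥ β → β-cutoff, skip 3
Root [α=-∞,β=+∞]: v=-4
Leaves evaluated: 16 of 25.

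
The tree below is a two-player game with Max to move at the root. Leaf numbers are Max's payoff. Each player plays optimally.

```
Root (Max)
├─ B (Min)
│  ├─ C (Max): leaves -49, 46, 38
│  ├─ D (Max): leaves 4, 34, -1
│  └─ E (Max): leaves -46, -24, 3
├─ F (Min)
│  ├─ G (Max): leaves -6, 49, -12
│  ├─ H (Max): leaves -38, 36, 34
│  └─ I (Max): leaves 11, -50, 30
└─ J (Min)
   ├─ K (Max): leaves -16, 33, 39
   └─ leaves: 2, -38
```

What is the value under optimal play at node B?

C: max(-49, 46, 38) = 46
D: max(4, 34, -1) = 34
E: max(-46, -24, 3) = 3
B: min(46, 34, 3) = 3

3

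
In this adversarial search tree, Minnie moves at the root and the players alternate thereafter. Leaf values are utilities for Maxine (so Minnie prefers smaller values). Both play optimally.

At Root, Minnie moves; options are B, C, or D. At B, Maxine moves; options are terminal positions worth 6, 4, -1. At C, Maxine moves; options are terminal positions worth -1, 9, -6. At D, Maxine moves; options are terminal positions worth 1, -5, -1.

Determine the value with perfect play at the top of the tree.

1

B (Maxine): max(6, 4, -1) = 6
C (Maxine): max(-1, 9, -6) = 9
D (Maxine): max(1, -5, -1) = 1
Root (Minnie): min(6, 9, 1) = 1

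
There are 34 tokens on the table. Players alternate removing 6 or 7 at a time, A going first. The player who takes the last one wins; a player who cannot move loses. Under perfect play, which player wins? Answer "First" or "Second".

First

Positions where the player to move wins (W) vs loses (L):
i:   0  1  2  3  4  5  6  7  8  9 10 11 12 13 14 15 16 17 18 19 20 21 22 23 24 25 26 27 28 29 30 31 32 33 34
     L  L  L  L  L  L  W  W  W  W  W  W  W  L  L  L  L  L  L  W  W  W  W  W  W  W  L  L  L  L  L  L  W  W  W
Position 34 is W, so the first player wins.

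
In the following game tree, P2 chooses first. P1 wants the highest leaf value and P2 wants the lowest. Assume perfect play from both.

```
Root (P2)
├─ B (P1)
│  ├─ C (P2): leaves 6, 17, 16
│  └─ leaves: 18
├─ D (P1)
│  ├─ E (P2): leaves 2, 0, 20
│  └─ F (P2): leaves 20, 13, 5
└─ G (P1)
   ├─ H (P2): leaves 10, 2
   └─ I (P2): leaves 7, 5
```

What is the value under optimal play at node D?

E: min(2, 0, 20) = 0
F: min(20, 13, 5) = 5
D: max(0, 5) = 5

5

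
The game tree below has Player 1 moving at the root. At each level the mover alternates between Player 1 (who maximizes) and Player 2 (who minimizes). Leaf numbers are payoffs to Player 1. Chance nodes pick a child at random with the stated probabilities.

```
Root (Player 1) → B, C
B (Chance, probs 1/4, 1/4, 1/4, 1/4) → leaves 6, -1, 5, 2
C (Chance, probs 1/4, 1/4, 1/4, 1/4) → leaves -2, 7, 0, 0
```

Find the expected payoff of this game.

B (Chance): 1/4·6 + 1/4·-1 + 1/4·5 + 1/4·2 = 3
C (Chance): 1/4·-2 + 1/4·7 + 1/4·0 + 1/4·0 = 1.25
Root (Player 1): max(3, 1.25) = 3

3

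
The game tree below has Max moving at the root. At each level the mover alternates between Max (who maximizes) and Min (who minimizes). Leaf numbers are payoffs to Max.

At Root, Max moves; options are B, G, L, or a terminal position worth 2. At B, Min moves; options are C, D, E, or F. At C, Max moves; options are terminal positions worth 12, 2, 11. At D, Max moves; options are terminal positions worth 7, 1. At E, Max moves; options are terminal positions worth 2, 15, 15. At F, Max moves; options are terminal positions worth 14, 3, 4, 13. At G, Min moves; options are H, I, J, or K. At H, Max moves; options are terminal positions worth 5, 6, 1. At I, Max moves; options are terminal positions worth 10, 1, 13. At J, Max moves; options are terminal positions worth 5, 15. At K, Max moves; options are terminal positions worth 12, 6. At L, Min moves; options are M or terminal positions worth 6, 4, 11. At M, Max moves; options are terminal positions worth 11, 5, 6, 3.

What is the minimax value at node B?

C: max(12, 2, 11) = 12
D: max(7, 1) = 7
E: max(2, 15, 15) = 15
F: max(14, 3, 4, 13) = 14
B: min(12, 7, 15, 14) = 7

7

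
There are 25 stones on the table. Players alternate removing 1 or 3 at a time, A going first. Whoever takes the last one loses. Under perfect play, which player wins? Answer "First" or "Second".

W/L table (W = player to move can force a win):
i:   0  1  2  3  4  5  6  7  8  9 10 11 12 13 14 15 16 17 18 19 20 21 22 23 24 25
     W  L  W  L  W  L  W  L  W  L  W  L  W  L  W  L  W  L  W  L  W  L  W  L  W  L
Position 25 is L, so the second player wins.

Second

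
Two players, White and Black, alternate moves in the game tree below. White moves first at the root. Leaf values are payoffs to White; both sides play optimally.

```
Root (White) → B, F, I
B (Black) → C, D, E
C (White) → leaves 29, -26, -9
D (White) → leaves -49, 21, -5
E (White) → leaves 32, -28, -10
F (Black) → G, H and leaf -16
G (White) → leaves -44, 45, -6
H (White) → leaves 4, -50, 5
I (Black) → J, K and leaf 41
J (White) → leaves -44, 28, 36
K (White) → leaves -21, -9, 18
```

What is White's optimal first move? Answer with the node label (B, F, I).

B

C (White): max(29, -26, -9) = 29
D (White): max(-49, 21, -5) = 21
E (White): max(32, -28, -10) = 32
B (Black): min(29, 21, 32) = 21
G (White): max(-44, 45, -6) = 45
H (White): max(4, -50, 5) = 5
F (Black): min(45, 5, -16) = -16
J (White): max(-44, 28, 36) = 36
K (White): max(-21, -9, 18) = 18
I (Black): min(36, 18, 41) = 18
Root (White): max(21, -16, 18) = 21
White picks the child with the highest value: B (value 21).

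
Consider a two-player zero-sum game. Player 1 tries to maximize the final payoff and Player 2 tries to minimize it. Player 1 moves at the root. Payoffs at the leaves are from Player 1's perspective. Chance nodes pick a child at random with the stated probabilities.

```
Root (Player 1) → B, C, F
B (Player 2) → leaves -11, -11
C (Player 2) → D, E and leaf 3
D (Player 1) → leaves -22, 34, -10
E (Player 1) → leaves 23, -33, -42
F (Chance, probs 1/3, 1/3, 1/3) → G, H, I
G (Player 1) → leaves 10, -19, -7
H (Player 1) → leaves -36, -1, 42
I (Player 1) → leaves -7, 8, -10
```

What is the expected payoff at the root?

B (Player 2): min(-11, -11) = -11
D (Player 1): max(-22, 34, -10) = 34
E (Player 1): max(23, -33, -42) = 23
C (Player 2): min(34, 23, 3) = 3
G (Player 1): max(10, -19, -7) = 10
H (Player 1): max(-36, -1, 42) = 42
I (Player 1): max(-7, 8, -10) = 8
F (Chance): 1/3·10 + 1/3·42 + 1/3·8 = 20
Root (Player 1): max(-11, 3, 20) = 20

20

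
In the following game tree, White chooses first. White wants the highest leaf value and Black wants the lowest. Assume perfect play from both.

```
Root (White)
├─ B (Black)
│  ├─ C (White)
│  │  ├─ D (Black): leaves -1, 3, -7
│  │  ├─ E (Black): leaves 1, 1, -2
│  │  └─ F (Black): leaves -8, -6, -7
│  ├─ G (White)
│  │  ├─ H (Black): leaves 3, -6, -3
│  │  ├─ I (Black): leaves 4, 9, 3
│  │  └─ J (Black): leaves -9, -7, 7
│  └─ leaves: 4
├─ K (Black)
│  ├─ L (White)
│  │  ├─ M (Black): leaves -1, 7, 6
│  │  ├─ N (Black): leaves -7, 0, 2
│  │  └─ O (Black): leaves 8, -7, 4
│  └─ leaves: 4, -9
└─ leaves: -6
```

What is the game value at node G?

H: min(3, -6, -3) = -6
I: min(4, 9, 3) = 3
J: min(-9, -7, 7) = -9
G: max(-6, 3, -9) = 3

3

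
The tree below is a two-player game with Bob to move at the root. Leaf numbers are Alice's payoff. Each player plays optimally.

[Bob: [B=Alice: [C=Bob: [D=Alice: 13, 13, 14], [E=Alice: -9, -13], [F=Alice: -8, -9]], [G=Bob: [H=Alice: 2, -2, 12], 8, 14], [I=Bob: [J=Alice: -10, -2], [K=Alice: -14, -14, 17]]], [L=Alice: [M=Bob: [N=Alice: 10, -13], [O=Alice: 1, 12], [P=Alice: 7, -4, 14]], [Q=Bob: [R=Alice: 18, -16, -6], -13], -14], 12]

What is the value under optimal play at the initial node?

8

D (Alice): max(13, 13, 14) = 14
E (Alice): max(-9, -13) = -9
F (Alice): max(-8, -9) = -8
C (Bob): min(14, -9, -8) = -9
H (Alice): max(2, -2, 12) = 12
G (Bob): min(12, 8, 14) = 8
J (Alice): max(-10, -2) = -2
K (Alice): max(-14, -14, 17) = 17
I (Bob): min(-2, 17) = -2
B (Alice): max(-9, 8, -2) = 8
N (Alice): max(10, -13) = 10
O (Alice): max(1, 12) = 12
P (Alice): max(7, -4, 14) = 14
M (Bob): min(10, 12, 14) = 10
R (Alice): max(18, -16, -6) = 18
Q (Bob): min(18, -13) = -13
L (Alice): max(10, -13, -14) = 10
Root (Bob): min(8, 10, 12) = 8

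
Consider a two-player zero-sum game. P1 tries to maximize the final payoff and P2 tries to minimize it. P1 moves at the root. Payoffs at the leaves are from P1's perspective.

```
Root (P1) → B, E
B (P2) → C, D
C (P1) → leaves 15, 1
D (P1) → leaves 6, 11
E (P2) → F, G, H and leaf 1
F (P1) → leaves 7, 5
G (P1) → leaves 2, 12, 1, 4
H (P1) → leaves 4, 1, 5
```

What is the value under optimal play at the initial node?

C (P1): max(15, 1) = 15
D (P1): max(6, 11) = 11
B (P2): min(15, 11) = 11
F (P1): max(7, 5) = 7
G (P1): max(2, 12, 1, 4) = 12
H (P1): max(4, 1, 5) = 5
E (P2): min(7, 12, 5, 1) = 1
Root (P1): max(11, 1) = 11

11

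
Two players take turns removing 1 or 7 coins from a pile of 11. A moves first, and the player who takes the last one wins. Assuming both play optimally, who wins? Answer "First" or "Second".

Positions where the player to move wins (W) vs loses (L):
i:   0  1  2  3  4  5  6  7  8  9 10 11
     L  W  L  W  L  W  L  W  L  W  L  W
Position 11 is W, so the first player wins.

First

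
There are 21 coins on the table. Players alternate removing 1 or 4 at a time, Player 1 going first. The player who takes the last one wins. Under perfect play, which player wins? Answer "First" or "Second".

W/L table (W = player to move can force a win):
i:   0  1  2  3  4  5  6  7  8  9 10 11 12 13 14 15 16 17 18 19 20 21
     L  W  L  W  W  L  W  L  W  W  L  W  L  W  W  L  W  L  W  W  L  W
Position 21 is W, so the first player wins.

First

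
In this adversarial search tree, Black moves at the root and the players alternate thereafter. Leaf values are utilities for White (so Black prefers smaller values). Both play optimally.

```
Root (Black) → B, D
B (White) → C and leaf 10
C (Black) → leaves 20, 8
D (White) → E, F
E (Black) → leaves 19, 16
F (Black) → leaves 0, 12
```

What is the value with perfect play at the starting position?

10

C (Black): min(20, 8) = 8
B (White): max(8, 10) = 10
E (Black): min(19, 16) = 16
F (Black): min(0, 12) = 0
D (White): max(16, 0) = 16
Root (Black): min(10, 16) = 10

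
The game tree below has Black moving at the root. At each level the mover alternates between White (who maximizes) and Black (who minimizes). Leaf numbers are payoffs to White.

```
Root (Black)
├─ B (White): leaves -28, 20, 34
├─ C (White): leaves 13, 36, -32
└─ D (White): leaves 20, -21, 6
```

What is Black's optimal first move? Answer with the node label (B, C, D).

B (White): max(-28, 20, 34) = 34
C (White): max(13, 36, -32) = 36
D (White): max(20, -21, 6) = 20
Root (Black): min(34, 36, 20) = 20
Black picks the child with the lowest value: D (value 20).

D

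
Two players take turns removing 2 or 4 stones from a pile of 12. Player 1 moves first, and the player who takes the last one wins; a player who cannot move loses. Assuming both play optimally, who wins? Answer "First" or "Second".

i:   0  1  2  3  4  5  6  7  8  9 10 11 12
     L  L  W  W  W  W  L  L  W  W  W  W  L
Position 12 is L, so the second player wins.

Second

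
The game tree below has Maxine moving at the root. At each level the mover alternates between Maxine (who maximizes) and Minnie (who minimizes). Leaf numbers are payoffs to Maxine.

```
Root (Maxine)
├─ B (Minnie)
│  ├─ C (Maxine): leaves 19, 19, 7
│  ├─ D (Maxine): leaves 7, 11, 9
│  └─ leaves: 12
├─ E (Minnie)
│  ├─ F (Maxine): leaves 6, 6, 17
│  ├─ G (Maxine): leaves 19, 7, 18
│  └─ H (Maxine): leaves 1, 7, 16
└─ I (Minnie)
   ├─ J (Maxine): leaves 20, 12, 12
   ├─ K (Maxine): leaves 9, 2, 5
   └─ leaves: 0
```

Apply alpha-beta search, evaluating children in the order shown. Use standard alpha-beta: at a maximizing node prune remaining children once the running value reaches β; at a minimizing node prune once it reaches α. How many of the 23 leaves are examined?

C [α=-∞,β=+∞]: v=19
D [α=-∞,β=19]: v=11
B [α=-∞,β=+∞]: v=11
F [α=11,β=+∞]: v=17
G [α=11,β=17]: v=19 after child 1 ≥ β → β-cutoff, skip 2
H [α=11,β=17]: v=16
E [α=11,β=+∞]: v=16
J [α=16,β=+∞]: v=20
K [α=16,β=20]: v=9
I [α=16,β=+∞]: v=9 after child 2 ≤ α → α-cutoff, skip 1
Root [α=-∞,β=+∞]: v=16
Leaves evaluated: 20 of 23.

20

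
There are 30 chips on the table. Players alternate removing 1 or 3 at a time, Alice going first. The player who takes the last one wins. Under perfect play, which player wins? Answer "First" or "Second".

i:   0  1  2  3  4  5  6  7  8  9 10 11 12 13 14 15 16 17 18 19 20 21 22 23 24 25 26 27 28 29 30
     L  W  L  W  L  W  L  W  L  W  L  W  L  W  L  W  L  W  L  W  L  W  L  W  L  W  L  W  L  W  L
Position 30 is L, so the second player wins.

Second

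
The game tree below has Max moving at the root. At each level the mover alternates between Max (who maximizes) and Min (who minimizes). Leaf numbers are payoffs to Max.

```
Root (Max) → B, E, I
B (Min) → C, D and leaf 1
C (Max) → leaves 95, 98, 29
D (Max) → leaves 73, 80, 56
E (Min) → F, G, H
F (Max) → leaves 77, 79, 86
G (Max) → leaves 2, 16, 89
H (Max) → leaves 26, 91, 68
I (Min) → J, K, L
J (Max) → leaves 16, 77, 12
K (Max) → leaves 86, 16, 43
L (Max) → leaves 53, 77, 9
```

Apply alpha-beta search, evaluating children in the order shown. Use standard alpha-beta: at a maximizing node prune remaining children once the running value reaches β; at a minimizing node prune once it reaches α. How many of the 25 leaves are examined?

18

C [α=-∞,β=+∞]: v=98
D [α=-∞,β=98]: v=80
B [α=-∞,β=+∞]: v=1
F [α=1,β=+∞]: v=86
G [α=1,β=86]: v=89
H [α=1,β=86]: v=91 after child 2 ≥ β → β-cutoff, skip 1
E [α=1,β=+∞]: v=86
J [α=86,β=+∞]: v=77
I [α=86,β=+∞]: v=77 after child 1 ≤ α → α-cutoff, skip 2
Root [α=-∞,β=+∞]: v=86
Leaves evaluated: 18 of 25.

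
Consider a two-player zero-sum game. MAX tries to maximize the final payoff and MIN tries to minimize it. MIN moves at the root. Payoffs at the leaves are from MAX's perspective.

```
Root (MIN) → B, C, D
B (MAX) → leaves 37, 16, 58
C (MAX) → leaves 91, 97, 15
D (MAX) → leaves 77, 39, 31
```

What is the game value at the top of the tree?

58

B (MAX): max(37, 16, 58) = 58
C (MAX): max(91, 97, 15) = 97
D (MAX): max(77, 39, 31) = 77
Root (MIN): min(58, 97, 77) = 58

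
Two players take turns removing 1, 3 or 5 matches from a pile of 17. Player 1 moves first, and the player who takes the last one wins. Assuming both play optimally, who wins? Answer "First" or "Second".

First

Mark each pile size as W (mover wins) or L (mover loses):
i:   0  1  2  3  4  5  6  7  8  9 10 11 12 13 14 15 16 17
     L  W  L  W  L  W  L  W  L  W  L  W  L  W  L  W  L  W
Position 17 is W, so the first player wins.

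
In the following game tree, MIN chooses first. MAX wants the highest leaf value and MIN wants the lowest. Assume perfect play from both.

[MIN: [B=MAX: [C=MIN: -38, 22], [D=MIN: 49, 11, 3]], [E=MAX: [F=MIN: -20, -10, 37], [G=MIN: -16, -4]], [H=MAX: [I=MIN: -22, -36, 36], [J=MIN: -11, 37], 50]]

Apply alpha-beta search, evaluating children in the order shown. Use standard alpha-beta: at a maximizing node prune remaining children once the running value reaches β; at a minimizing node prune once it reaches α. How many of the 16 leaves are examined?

15

C [α=-∞,β=+∞]: v=-38
D [α=-38,β=+∞]: v=3
B [α=-∞,β=+∞]: v=3
F [α=-∞,β=3]: v=-20
G [α=-20,β=3]: v=-16
E [α=-∞,β=3]: v=-16
I [α=-∞,β=-16]: v=-36
J [α=-36,β=-16]: v=-11
H [α=-∞,β=-16]: v=-11 after child 2 ≥ β → β-cutoff, skip 1
Root [α=-∞,β=+∞]: v=-16
Leaves evaluated: 15 of 16.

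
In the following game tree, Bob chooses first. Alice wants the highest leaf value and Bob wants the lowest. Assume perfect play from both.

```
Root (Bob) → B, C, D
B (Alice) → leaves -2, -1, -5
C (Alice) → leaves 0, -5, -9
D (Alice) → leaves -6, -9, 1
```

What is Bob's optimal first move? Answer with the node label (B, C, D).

B (Alice): max(-2, -1, -5) = -1
C (Alice): max(0, -5, -9) = 0
D (Alice): max(-6, -9, 1) = 1
Root (Bob): min(-1, 0, 1) = -1
Bob picks the child with the lowest value: B (value -1).

B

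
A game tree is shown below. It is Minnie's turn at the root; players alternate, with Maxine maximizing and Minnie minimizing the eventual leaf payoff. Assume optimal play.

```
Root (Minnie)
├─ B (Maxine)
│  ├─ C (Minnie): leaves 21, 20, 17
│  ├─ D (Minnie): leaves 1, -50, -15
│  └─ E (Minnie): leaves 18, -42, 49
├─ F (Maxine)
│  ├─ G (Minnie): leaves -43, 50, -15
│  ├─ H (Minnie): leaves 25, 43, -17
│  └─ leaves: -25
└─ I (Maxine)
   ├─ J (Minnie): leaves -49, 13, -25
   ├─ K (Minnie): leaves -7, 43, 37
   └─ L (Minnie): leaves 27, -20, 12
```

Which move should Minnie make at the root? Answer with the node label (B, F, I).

F

C (Minnie): min(21, 20, 17) = 17
D (Minnie): min(1, -50, -15) = -50
E (Minnie): min(18, -42, 49) = -42
B (Maxine): max(17, -50, -42) = 17
G (Minnie): min(-43, 50, -15) = -43
H (Minnie): min(25, 43, -17) = -17
F (Maxine): max(-43, -17, -25) = -17
J (Minnie): min(-49, 13, -25) = -49
K (Minnie): min(-7, 43, 37) = -7
L (Minnie): min(27, -20, 12) = -20
I (Maxine): max(-49, -7, -20) = -7
Root (Minnie): min(17, -17, -7) = -17
Minnie picks the child with the lowest value: F (value -17).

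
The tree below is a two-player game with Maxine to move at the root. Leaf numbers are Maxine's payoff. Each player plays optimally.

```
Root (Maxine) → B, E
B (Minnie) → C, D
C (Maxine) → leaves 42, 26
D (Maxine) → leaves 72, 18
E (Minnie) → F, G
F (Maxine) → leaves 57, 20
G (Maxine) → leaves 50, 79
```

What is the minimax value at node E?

57

F: max(57, 20) = 57
G: max(50, 79) = 79
E: min(57, 79) = 57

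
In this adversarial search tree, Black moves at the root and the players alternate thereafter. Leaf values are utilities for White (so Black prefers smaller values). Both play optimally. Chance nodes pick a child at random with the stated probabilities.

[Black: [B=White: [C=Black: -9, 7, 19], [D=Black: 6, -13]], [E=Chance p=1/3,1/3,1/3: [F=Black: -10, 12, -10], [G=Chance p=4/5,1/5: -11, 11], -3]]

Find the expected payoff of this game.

C (Black): min(-9, 7, 19) = -9
D (Black): min(6, -13) = -13
B (White): max(-9, -13) = -9
F (Black): min(-10, 12, -10) = -10
G (Chance): 4/5·-11 + 1/5·11 = -6.6
E (Chance): 1/3·-10 + 1/3·-6.6 + 1/3·-3 = -6.53
Root (Black): min(-9, -6.53) = -9

-9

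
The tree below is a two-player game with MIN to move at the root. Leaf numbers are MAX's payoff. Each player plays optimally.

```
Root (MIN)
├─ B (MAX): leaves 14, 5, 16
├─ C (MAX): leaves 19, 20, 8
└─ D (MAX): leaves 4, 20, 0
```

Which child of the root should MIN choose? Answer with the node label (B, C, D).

B (MAX): max(14, 5, 16) = 16
C (MAX): max(19, 20, 8) = 20
D (MAX): max(4, 20, 0) = 20
Root (MIN): min(16, 20, 20) = 16
MIN picks the child with the lowest value: B (value 16).

B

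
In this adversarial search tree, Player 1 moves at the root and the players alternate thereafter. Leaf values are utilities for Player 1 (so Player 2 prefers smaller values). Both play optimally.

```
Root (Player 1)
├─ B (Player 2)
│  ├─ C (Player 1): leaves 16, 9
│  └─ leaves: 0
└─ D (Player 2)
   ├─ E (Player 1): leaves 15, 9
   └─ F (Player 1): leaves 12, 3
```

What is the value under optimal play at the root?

C (Player 1): max(16, 9) = 16
B (Player 2): min(16, 0) = 0
E (Player 1): max(15, 9) = 15
F (Player 1): max(12, 3) = 12
D (Player 2): min(15, 12) = 12
Root (Player 1): max(0, 12) = 12

12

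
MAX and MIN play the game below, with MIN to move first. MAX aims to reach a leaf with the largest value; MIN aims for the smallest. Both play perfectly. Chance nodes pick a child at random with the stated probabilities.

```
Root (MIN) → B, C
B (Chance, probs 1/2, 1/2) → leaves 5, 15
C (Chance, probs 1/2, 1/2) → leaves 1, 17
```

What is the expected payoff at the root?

B (Chance): 1/2·5 + 1/2·15 = 10
C (Chance): 1/2·1 + 1/2·17 = 9
Root (MIN): min(10, 9) = 9

9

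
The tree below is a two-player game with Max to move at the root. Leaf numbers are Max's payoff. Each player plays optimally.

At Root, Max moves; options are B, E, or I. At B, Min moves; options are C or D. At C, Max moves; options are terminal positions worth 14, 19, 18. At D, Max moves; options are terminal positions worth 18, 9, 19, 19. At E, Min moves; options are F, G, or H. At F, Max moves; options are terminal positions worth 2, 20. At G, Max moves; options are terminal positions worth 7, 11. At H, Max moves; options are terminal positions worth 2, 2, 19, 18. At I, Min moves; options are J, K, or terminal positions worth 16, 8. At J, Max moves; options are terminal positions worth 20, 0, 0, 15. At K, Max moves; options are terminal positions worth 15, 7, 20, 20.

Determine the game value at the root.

C (Max): max(14, 19, 18) = 19
D (Max): max(18, 9, 19, 19) = 19
B (Min): min(19, 19) = 19
F (Max): max(2, 20) = 20
G (Max): max(7, 11) = 11
H (Max): max(2, 2, 19, 18) = 19
E (Min): min(20, 11, 19) = 11
J (Max): max(20, 0, 0, 15) = 20
K (Max): max(15, 7, 20, 20) = 20
I (Min): min(20, 20, 16, 8) = 8
Root (Max): max(19, 11, 8) = 19

19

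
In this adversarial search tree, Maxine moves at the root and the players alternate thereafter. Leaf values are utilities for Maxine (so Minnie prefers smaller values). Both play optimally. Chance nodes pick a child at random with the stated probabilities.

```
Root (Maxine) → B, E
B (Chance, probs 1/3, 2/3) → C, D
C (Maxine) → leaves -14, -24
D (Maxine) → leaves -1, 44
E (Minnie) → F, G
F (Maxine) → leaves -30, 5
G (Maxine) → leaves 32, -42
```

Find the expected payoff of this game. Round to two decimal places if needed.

C (Maxine): max(-14, -24) = -14
D (Maxine): max(-1, 44) = 44
B (Chance): 1/3·-14 + 2/3·44 = 24.67
F (Maxine): max(-30, 5) = 5
G (Maxine): max(32, -42) = 32
E (Minnie): min(5, 32) = 5
Root (Maxine): max(24.67, 5) = 24.67

24.67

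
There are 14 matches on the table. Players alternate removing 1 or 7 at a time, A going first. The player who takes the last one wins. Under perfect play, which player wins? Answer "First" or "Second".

Second

W/L table (W = player to move can force a win):
i:   0  1  2  3  4  5  6  7  8  9 10 11 12 13 14
     L  W  L  W  L  W  L  W  L  W  L  W  L  W  L
Position 14 is L, so the second player wins.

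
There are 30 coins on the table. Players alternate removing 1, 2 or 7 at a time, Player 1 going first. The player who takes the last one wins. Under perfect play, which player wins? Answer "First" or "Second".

Second

Compute winning (W) and losing (L) positions by backward induction:
i:   0  1  2  3  4  5  6  7  8  9 10 11 12 13 14 15 16 17 18 19 20 21 22 23 24 25 26 27 28 29 30
     L  W  W  L  W  W  L  W  W  L  W  W  L  W  W  L  W  W  L  W  W  L  W  W  L  W  W  L  W  W  L
Position 30 is L, so the second player wins.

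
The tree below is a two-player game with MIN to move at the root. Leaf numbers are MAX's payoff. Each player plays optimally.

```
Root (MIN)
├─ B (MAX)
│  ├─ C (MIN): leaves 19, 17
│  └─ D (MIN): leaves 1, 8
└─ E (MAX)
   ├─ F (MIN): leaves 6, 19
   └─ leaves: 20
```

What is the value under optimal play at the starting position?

C (MIN): min(19, 17) = 17
D (MIN): min(1, 8) = 1
B (MAX): max(17, 1) = 17
F (MIN): min(6, 19) = 6
E (MAX): max(6, 20) = 20
Root (MIN): min(17, 20) = 17

17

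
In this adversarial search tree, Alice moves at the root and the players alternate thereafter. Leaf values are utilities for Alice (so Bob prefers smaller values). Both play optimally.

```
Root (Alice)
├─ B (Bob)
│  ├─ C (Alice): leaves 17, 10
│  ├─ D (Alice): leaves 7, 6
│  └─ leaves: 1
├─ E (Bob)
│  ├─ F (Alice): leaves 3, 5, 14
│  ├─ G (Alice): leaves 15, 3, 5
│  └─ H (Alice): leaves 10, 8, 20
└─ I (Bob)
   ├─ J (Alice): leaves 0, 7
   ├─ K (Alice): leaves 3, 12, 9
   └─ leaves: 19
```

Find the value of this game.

14

C (Alice): max(17, 10) = 17
D (Alice): max(7, 6) = 7
B (Bob): min(17, 7, 1) = 1
F (Alice): max(3, 5, 14) = 14
G (Alice): max(15, 3, 5) = 15
H (Alice): max(10, 8, 20) = 20
E (Bob): min(14, 15, 20) = 14
J (Alice): max(0, 7) = 7
K (Alice): max(3, 12, 9) = 12
I (Bob): min(7, 12, 19) = 7
Root (Alice): max(1, 14, 7) = 14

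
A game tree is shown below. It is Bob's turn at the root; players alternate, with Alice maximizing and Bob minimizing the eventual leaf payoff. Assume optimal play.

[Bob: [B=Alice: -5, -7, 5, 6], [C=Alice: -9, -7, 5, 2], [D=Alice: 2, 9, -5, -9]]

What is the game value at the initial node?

B (Alice): max(-5, -7, 5, 6) = 6
C (Alice): max(-9, -7, 5, 2) = 5
D (Alice): max(2, 9, -5, -9) = 9
Root (Bob): min(6, 5, 9) = 5

5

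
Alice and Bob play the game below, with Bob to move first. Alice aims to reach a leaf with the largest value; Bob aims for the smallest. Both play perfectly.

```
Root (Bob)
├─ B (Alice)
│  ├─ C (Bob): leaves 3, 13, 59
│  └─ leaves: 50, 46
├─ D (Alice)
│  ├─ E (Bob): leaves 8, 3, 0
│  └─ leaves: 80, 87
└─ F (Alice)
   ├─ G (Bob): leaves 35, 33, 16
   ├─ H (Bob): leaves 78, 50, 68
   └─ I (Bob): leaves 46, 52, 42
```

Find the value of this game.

50

C (Bob): min(3, 13, 59) = 3
B (Alice): max(3, 50, 46) = 50
E (Bob): min(8, 3, 0) = 0
D (Alice): max(0, 80, 87) = 87
G (Bob): min(35, 33, 16) = 16
H (Bob): min(78, 50, 68) = 50
I (Bob): min(46, 52, 42) = 42
F (Alice): max(16, 50, 42) = 50
Root (Bob): min(50, 87, 50) = 50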